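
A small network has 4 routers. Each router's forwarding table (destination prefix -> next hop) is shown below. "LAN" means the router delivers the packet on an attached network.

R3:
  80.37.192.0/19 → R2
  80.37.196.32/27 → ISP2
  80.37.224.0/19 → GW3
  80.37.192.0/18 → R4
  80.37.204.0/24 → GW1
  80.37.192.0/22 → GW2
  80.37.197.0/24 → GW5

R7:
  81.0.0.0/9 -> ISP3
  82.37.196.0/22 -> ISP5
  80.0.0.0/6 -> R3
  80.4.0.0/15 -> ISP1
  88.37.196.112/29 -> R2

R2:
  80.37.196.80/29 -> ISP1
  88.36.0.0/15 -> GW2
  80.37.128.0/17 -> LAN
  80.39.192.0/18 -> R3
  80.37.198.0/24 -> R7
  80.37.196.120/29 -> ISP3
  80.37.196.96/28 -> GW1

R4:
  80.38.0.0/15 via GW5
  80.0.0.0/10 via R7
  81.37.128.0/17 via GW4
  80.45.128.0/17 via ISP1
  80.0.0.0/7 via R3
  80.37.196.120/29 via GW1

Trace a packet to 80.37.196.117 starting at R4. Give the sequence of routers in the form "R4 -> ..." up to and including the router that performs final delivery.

R4 -> R7 -> R3 -> R2

At R4: longest match for 80.37.196.117 is 80.0.0.0/10 -> R7
At R7: longest match for 80.37.196.117 is 80.0.0.0/6 -> R3
At R3: longest match for 80.37.196.117 is 80.37.192.0/19 -> R2
At R2: longest match for 80.37.196.117 is 80.37.128.0/17 -> LAN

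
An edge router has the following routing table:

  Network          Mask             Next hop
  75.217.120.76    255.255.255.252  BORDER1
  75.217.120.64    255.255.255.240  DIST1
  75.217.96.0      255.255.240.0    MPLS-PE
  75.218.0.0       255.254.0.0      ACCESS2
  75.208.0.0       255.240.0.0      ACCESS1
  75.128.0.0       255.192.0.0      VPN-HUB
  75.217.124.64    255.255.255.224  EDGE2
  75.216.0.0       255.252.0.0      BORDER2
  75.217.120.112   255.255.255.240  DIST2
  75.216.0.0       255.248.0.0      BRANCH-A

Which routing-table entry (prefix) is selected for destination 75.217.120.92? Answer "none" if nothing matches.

75.216.0.0/14

Entries matching 75.217.120.92:
  75.208.0.0/12 (75.208.0.0 - 75.223.255.255)
  75.216.0.0/13 (75.216.0.0 - 75.223.255.255)
  75.216.0.0/14 (75.216.0.0 - 75.219.255.255)
Most specific is 75.216.0.0/14.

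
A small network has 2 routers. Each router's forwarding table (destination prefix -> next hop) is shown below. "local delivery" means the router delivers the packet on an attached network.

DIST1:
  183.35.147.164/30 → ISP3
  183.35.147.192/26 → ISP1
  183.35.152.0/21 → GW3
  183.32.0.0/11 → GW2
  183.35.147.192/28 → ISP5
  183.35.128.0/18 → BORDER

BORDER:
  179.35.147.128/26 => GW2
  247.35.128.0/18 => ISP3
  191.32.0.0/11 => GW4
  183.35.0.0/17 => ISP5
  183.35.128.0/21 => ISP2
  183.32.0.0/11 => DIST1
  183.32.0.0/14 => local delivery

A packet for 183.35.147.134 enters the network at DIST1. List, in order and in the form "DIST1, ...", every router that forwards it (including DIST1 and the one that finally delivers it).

At DIST1: longest match for 183.35.147.134 is 183.35.128.0/18 -> BORDER
At BORDER: longest match for 183.35.147.134 is 183.32.0.0/14 -> local delivery

DIST1, BORDER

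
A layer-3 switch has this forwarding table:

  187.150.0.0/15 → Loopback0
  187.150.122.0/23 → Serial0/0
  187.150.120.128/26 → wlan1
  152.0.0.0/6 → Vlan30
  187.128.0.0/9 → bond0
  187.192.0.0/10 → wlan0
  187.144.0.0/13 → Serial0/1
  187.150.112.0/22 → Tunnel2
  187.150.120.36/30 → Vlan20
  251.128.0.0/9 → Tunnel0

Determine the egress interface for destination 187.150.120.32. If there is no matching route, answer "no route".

Routes whose prefix contains 187.150.120.32:
  187.128.0.0/9 (187.128.0.0 - 187.255.255.255) -> bond0
  187.144.0.0/13 (187.144.0.0 - 187.151.255.255) -> Serial0/1
  187.150.0.0/15 (187.150.0.0 - 187.151.255.255) -> Loopback0
More-specific entries that do NOT match:
  187.150.120.36/30 (187.150.120.36 - 187.150.120.39) does not contain 187.150.120.32
  187.150.120.128/26 (187.150.120.128 - 187.150.120.191) does not contain 187.150.120.32
  187.150.122.0/23 (187.150.122.0 - 187.150.123.255) does not contain 187.150.120.32
  187.150.112.0/22 (187.150.112.0 - 187.150.115.255) does not contain 187.150.120.32
Longest matching prefix is /15 -> interface Loopback0.

Loopback0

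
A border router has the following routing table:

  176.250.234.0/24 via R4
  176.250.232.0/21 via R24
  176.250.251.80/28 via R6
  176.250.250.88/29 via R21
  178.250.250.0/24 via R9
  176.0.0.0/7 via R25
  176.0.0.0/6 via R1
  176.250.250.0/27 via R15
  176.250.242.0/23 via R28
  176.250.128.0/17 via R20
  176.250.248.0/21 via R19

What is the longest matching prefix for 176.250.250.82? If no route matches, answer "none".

Entries matching 176.250.250.82:
  176.0.0.0/6 (176.0.0.0 - 179.255.255.255)
  176.0.0.0/7 (176.0.0.0 - 177.255.255.255)
  176.250.128.0/17 (176.250.128.0 - 176.250.255.255)
  176.250.248.0/21 (176.250.248.0 - 176.250.255.255)
Most specific is 176.250.248.0/21.

176.250.248.0/21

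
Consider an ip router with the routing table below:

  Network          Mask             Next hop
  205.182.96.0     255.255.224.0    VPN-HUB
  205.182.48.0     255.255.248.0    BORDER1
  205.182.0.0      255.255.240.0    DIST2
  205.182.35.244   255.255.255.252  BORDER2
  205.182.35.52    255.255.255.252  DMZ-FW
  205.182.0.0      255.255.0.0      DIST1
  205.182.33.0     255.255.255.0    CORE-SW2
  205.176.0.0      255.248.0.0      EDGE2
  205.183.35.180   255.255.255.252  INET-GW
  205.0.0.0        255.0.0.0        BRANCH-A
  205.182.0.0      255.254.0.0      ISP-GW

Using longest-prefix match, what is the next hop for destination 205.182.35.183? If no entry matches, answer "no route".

Routes whose prefix contains 205.182.35.183:
  205.0.0.0/8 (205.0.0.0 - 205.255.255.255) -> BRANCH-A
  205.176.0.0/13 (205.176.0.0 - 205.183.255.255) -> EDGE2
  205.182.0.0/15 (205.182.0.0 - 205.183.255.255) -> ISP-GW
  205.182.0.0/16 (205.182.0.0 - 205.182.255.255) -> DIST1
More-specific entries that do NOT match:
  205.182.35.244/30 (205.182.35.244 - 205.182.35.247) does not contain 205.182.35.183
  205.182.35.52/30 (205.182.35.52 - 205.182.35.55) does not contain 205.182.35.183
  205.183.35.180/30 (205.183.35.180 - 205.183.35.183) does not contain 205.182.35.183
  205.182.33.0/24 (205.182.33.0 - 205.182.33.255) does not contain 205.182.35.183
  205.182.48.0/21 (205.182.48.0 - 205.182.55.255) does not contain 205.182.35.183
  205.182.0.0/20 (205.182.0.0 - 205.182.15.255) does not contain 205.182.35.183
  205.182.96.0/19 (205.182.96.0 - 205.182.127.255) does not contain 205.182.35.183
Longest matching prefix is /16 -> next hop DIST1.

DIST1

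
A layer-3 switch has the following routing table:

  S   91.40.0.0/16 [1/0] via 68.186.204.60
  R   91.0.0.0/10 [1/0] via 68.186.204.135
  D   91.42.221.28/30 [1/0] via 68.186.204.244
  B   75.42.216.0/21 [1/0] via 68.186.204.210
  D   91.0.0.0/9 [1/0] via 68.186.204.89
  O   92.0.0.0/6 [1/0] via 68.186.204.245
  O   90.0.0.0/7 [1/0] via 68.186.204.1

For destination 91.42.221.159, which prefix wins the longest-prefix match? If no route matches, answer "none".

Entries matching 91.42.221.159:
  90.0.0.0/7 (90.0.0.0 - 91.255.255.255)
  91.0.0.0/9 (91.0.0.0 - 91.127.255.255)
  91.0.0.0/10 (91.0.0.0 - 91.63.255.255)
Most specific is 91.0.0.0/10.

91.0.0.0/10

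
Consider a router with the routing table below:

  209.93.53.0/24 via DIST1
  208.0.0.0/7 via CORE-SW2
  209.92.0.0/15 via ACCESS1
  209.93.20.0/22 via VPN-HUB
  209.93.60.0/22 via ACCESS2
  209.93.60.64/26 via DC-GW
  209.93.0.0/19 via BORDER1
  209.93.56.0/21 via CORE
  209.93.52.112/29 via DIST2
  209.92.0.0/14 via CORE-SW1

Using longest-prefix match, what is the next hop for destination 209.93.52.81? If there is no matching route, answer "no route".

Routes whose prefix contains 209.93.52.81:
  208.0.0.0/7 (208.0.0.0 - 209.255.255.255) -> CORE-SW2
  209.92.0.0/14 (209.92.0.0 - 209.95.255.255) -> CORE-SW1
  209.92.0.0/15 (209.92.0.0 - 209.93.255.255) -> ACCESS1
More-specific entries that do NOT match:
  209.93.52.112/29 (209.93.52.112 - 209.93.52.119) does not contain 209.93.52.81
  209.93.60.64/26 (209.93.60.64 - 209.93.60.127) does not contain 209.93.52.81
  209.93.53.0/24 (209.93.53.0 - 209.93.53.255) does not contain 209.93.52.81
  209.93.20.0/22 (209.93.20.0 - 209.93.23.255) does not contain 209.93.52.81
  209.93.60.0/22 (209.93.60.0 - 209.93.63.255) does not contain 209.93.52.81
  209.93.56.0/21 (209.93.56.0 - 209.93.63.255) does not contain 209.93.52.81
  209.93.0.0/19 (209.93.0.0 - 209.93.31.255) does not contain 209.93.52.81
Longest matching prefix is /15 -> next hop ACCESS1.

ACCESS1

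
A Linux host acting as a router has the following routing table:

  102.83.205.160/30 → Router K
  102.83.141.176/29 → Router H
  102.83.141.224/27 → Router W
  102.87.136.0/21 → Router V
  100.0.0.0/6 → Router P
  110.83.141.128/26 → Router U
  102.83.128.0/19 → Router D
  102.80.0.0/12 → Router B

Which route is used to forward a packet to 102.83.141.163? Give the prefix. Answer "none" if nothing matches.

102.83.128.0/19

Entries matching 102.83.141.163:
  100.0.0.0/6 (100.0.0.0 - 103.255.255.255)
  102.80.0.0/12 (102.80.0.0 - 102.95.255.255)
  102.83.128.0/19 (102.83.128.0 - 102.83.159.255)
Most specific is 102.83.128.0/19.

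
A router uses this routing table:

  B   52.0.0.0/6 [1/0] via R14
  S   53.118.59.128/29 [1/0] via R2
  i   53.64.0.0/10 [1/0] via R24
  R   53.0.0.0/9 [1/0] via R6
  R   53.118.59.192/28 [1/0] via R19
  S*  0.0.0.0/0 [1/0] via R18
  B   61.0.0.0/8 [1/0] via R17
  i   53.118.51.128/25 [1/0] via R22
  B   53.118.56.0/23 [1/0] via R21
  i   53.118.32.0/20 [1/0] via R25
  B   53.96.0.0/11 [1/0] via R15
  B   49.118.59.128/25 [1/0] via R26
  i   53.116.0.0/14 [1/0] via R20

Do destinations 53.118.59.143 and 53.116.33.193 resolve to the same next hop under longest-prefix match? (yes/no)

yes

53.118.59.143: longest match 53.116.0.0/14 -> R20
53.116.33.193: longest match 53.116.0.0/14 -> R20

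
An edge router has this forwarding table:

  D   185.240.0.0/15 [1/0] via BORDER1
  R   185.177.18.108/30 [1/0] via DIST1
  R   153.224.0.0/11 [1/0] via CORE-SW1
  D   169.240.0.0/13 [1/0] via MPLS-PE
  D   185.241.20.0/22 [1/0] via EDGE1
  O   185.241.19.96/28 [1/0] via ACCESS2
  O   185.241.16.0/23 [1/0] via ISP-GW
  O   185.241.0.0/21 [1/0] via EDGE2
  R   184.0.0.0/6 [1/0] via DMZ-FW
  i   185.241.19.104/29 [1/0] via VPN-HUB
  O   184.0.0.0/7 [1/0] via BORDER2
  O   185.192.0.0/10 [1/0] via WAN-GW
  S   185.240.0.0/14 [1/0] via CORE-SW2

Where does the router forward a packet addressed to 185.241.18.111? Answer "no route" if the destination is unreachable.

Routes whose prefix contains 185.241.18.111:
  184.0.0.0/6 (184.0.0.0 - 187.255.255.255) -> DMZ-FW
  184.0.0.0/7 (184.0.0.0 - 185.255.255.255) -> BORDER2
  185.192.0.0/10 (185.192.0.0 - 185.255.255.255) -> WAN-GW
  185.240.0.0/14 (185.240.0.0 - 185.243.255.255) -> CORE-SW2
  185.240.0.0/15 (185.240.0.0 - 185.241.255.255) -> BORDER1
More-specific entries that do NOT match:
  185.177.18.108/30 (185.177.18.108 - 185.177.18.111) does not contain 185.241.18.111
  185.241.19.104/29 (185.241.19.104 - 185.241.19.111) does not contain 185.241.18.111
  185.241.19.96/28 (185.241.19.96 - 185.241.19.111) does not contain 185.241.18.111
  185.241.16.0/23 (185.241.16.0 - 185.241.17.255) does not contain 185.241.18.111
  185.241.20.0/22 (185.241.20.0 - 185.241.23.255) does not contain 185.241.18.111
  185.241.0.0/21 (185.241.0.0 - 185.241.7.255) does not contain 185.241.18.111
Longest matching prefix is /15 -> next hop BORDER1.

BORDER1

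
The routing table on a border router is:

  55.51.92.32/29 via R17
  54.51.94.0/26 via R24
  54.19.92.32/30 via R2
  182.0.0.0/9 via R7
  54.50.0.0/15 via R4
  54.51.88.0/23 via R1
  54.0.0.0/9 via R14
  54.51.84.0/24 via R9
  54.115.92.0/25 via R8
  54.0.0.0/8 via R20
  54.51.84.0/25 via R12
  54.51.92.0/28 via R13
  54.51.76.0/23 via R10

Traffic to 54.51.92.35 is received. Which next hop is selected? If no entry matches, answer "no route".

R4

Routes whose prefix contains 54.51.92.35:
  54.0.0.0/8 (54.0.0.0 - 54.255.255.255) -> R20
  54.0.0.0/9 (54.0.0.0 - 54.127.255.255) -> R14
  54.50.0.0/15 (54.50.0.0 - 54.51.255.255) -> R4
More-specific entries that do NOT match:
  54.19.92.32/30 (54.19.92.32 - 54.19.92.35) does not contain 54.51.92.35
  55.51.92.32/29 (55.51.92.32 - 55.51.92.39) does not contain 54.51.92.35
  54.51.92.0/28 (54.51.92.0 - 54.51.92.15) does not contain 54.51.92.35
  54.51.94.0/26 (54.51.94.0 - 54.51.94.63) does not contain 54.51.92.35
  54.115.92.0/25 (54.115.92.0 - 54.115.92.127) does not contain 54.51.92.35
  54.51.84.0/25 (54.51.84.0 - 54.51.84.127) does not contain 54.51.92.35
  54.51.84.0/24 (54.51.84.0 - 54.51.84.255) does not contain 54.51.92.35
  54.51.88.0/23 (54.51.88.0 - 54.51.89.255) does not contain 54.51.92.35
  54.51.76.0/23 (54.51.76.0 - 54.51.77.255) does not contain 54.51.92.35
Longest matching prefix is /15 -> next hop R4.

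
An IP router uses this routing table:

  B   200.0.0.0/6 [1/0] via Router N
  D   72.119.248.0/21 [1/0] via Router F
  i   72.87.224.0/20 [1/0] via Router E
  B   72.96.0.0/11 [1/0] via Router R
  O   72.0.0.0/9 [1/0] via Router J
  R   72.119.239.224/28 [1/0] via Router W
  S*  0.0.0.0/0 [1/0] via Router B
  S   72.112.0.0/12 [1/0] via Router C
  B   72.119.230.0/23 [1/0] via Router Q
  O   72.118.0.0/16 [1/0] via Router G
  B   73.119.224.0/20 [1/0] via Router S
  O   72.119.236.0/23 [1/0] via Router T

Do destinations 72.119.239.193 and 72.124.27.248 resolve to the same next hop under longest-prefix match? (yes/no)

72.119.239.193: longest match 72.112.0.0/12 -> Router C
72.124.27.248: longest match 72.112.0.0/12 -> Router C

yes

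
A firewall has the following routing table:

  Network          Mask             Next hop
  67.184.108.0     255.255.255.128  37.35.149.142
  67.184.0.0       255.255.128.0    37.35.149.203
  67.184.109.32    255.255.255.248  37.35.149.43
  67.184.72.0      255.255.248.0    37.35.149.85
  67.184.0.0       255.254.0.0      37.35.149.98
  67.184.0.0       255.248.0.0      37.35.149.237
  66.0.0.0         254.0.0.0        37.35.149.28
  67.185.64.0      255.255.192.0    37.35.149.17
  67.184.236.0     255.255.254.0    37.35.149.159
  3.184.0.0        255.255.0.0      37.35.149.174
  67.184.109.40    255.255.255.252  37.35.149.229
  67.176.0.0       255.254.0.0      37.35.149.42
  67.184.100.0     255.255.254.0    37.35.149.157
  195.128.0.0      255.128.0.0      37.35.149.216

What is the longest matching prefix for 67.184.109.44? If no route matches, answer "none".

Entries matching 67.184.109.44:
  66.0.0.0/7 (66.0.0.0 - 67.255.255.255)
  67.184.0.0/13 (67.184.0.0 - 67.191.255.255)
  67.184.0.0/15 (67.184.0.0 - 67.185.255.255)
  67.184.0.0/17 (67.184.0.0 - 67.184.127.255)
Most specific is 67.184.0.0/17.

67.184.0.0/17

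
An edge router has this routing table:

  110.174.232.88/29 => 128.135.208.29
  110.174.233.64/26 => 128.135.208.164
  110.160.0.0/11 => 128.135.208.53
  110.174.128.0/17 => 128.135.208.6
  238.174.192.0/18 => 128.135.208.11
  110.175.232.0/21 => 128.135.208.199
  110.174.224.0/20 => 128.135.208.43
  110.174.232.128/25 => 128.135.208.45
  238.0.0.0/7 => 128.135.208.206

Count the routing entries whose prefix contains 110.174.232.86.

Prefixes containing 110.174.232.86:
  110.160.0.0/11 (110.160.0.0 - 110.191.255.255)
  110.174.128.0/17 (110.174.128.0 - 110.174.255.255)
  110.174.224.0/20 (110.174.224.0 - 110.174.239.255)
Total matching entries: 3.

3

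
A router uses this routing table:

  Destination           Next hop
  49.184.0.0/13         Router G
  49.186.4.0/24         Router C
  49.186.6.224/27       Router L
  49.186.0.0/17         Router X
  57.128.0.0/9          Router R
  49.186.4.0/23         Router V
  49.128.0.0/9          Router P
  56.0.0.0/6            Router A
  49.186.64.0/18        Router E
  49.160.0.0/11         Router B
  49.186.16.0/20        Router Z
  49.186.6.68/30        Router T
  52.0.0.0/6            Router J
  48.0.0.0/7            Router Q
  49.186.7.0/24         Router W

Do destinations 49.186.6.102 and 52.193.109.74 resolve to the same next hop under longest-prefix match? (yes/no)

49.186.6.102: longest match 49.186.0.0/17 -> Router X
52.193.109.74: longest match 52.0.0.0/6 -> Router J

no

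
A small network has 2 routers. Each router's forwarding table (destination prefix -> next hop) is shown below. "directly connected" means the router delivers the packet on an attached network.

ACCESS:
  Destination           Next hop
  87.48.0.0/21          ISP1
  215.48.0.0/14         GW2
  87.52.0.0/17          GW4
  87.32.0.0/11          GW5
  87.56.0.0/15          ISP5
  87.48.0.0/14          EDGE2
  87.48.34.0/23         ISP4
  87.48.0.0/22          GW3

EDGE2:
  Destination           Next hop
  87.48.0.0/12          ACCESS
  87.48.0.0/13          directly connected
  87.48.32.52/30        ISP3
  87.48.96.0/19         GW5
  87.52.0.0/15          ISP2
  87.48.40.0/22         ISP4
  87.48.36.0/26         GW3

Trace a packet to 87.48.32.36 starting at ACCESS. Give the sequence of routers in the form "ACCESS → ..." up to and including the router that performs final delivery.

At ACCESS: longest match for 87.48.32.36 is 87.48.0.0/14 -> EDGE2
At EDGE2: longest match for 87.48.32.36 is 87.48.0.0/13 -> directly connected

ACCESS → EDGE2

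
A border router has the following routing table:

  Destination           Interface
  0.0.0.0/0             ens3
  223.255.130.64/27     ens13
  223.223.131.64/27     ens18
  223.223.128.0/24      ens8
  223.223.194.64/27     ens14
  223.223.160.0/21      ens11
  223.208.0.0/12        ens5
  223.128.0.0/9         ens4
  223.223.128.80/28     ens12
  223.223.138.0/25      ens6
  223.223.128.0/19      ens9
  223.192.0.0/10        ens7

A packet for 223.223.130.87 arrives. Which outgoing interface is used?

Routes whose prefix contains 223.223.130.87:
  0.0.0.0/0 (default, matches everything) -> ens3
  223.128.0.0/9 (223.128.0.0 - 223.255.255.255) -> ens4
  223.192.0.0/10 (223.192.0.0 - 223.255.255.255) -> ens7
  223.208.0.0/12 (223.208.0.0 - 223.223.255.255) -> ens5
  223.223.128.0/19 (223.223.128.0 - 223.223.159.255) -> ens9
More-specific entries that do NOT match:
  223.223.128.80/28 (223.223.128.80 - 223.223.128.95) does not contain 223.223.130.87
  223.255.130.64/27 (223.255.130.64 - 223.255.130.95) does not contain 223.223.130.87
  223.223.131.64/27 (223.223.131.64 - 223.223.131.95) does not contain 223.223.130.87
  223.223.194.64/27 (223.223.194.64 - 223.223.194.95) does not contain 223.223.130.87
  223.223.138.0/25 (223.223.138.0 - 223.223.138.127) does not contain 223.223.130.87
  223.223.128.0/24 (223.223.128.0 - 223.223.128.255) does not contain 223.223.130.87
  223.223.160.0/21 (223.223.160.0 - 223.223.167.255) does not contain 223.223.130.87
Longest matching prefix is /19 -> interface ens9.

ens9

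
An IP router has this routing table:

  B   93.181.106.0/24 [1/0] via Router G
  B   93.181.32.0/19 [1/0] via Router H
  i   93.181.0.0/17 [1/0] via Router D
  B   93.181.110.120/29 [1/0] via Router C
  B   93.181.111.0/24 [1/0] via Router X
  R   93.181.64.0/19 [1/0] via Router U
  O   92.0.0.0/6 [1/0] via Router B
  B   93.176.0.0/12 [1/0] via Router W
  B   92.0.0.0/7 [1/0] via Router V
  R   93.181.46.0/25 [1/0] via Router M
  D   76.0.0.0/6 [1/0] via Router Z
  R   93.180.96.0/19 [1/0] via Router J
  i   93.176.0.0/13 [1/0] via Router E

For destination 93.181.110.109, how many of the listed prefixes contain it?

Prefixes containing 93.181.110.109:
  92.0.0.0/6 (92.0.0.0 - 95.255.255.255)
  92.0.0.0/7 (92.0.0.0 - 93.255.255.255)
  93.176.0.0/12 (93.176.0.0 - 93.191.255.255)
  93.176.0.0/13 (93.176.0.0 - 93.183.255.255)
  93.181.0.0/17 (93.181.0.0 - 93.181.127.255)
Total matching entries: 5.

5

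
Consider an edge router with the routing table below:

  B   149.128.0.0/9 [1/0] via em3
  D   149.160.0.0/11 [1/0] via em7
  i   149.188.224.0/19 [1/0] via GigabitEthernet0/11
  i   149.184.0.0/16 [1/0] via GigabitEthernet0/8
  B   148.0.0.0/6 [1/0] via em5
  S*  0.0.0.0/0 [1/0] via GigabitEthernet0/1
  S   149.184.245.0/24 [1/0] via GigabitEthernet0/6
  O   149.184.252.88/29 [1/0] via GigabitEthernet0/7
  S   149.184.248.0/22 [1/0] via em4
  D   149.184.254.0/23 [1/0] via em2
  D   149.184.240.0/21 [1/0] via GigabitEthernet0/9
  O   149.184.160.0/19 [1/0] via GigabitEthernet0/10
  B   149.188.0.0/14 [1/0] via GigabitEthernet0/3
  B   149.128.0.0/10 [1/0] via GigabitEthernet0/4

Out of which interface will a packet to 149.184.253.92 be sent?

GigabitEthernet0/8

Routes whose prefix contains 149.184.253.92:
  0.0.0.0/0 (default, matches everything) -> GigabitEthernet0/1
  148.0.0.0/6 (148.0.0.0 - 151.255.255.255) -> em5
  149.128.0.0/9 (149.128.0.0 - 149.255.255.255) -> em3
  149.128.0.0/10 (149.128.0.0 - 149.191.255.255) -> GigabitEthernet0/4
  149.160.0.0/11 (149.160.0.0 - 149.191.255.255) -> em7
  149.184.0.0/16 (149.184.0.0 - 149.184.255.255) -> GigabitEthernet0/8
More-specific entries that do NOT match:
  149.184.252.88/29 (149.184.252.88 - 149.184.252.95) does not contain 149.184.253.92
  149.184.245.0/24 (149.184.245.0 - 149.184.245.255) does not contain 149.184.253.92
  149.184.254.0/23 (149.184.254.0 - 149.184.255.255) does not contain 149.184.253.92
  149.184.248.0/22 (149.184.248.0 - 149.184.251.255) does not contain 149.184.253.92
  149.184.240.0/21 (149.184.240.0 - 149.184.247.255) does not contain 149.184.253.92
  149.188.224.0/19 (149.188.224.0 - 149.188.255.255) does not contain 149.184.253.92
  149.184.160.0/19 (149.184.160.0 - 149.184.191.255) does not contain 149.184.253.92
Longest matching prefix is /16 -> interface GigabitEthernet0/8.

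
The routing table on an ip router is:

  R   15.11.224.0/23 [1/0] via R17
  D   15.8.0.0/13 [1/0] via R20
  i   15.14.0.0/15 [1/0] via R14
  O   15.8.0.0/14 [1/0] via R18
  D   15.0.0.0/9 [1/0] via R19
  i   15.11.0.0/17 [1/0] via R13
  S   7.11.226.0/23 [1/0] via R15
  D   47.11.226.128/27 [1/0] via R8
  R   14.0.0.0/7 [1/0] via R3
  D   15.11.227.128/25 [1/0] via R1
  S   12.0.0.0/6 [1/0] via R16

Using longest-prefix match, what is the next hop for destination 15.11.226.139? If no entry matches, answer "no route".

Routes whose prefix contains 15.11.226.139:
  12.0.0.0/6 (12.0.0.0 - 15.255.255.255) -> R16
  14.0.0.0/7 (14.0.0.0 - 15.255.255.255) -> R3
  15.0.0.0/9 (15.0.0.0 - 15.127.255.255) -> R19
  15.8.0.0/13 (15.8.0.0 - 15.15.255.255) -> R20
  15.8.0.0/14 (15.8.0.0 - 15.11.255.255) -> R18
More-specific entries that do NOT match:
  47.11.226.128/27 (47.11.226.128 - 47.11.226.159) does not contain 15.11.226.139
  15.11.227.128/25 (15.11.227.128 - 15.11.227.255) does not contain 15.11.226.139
  15.11.224.0/23 (15.11.224.0 - 15.11.225.255) does not contain 15.11.226.139
  7.11.226.0/23 (7.11.226.0 - 7.11.227.255) does not contain 15.11.226.139
  15.11.0.0/17 (15.11.0.0 - 15.11.127.255) does not contain 15.11.226.139
  15.14.0.0/15 (15.14.0.0 - 15.15.255.255) does not contain 15.11.226.139
Longest matching prefix is /14 -> next hop R18.

R18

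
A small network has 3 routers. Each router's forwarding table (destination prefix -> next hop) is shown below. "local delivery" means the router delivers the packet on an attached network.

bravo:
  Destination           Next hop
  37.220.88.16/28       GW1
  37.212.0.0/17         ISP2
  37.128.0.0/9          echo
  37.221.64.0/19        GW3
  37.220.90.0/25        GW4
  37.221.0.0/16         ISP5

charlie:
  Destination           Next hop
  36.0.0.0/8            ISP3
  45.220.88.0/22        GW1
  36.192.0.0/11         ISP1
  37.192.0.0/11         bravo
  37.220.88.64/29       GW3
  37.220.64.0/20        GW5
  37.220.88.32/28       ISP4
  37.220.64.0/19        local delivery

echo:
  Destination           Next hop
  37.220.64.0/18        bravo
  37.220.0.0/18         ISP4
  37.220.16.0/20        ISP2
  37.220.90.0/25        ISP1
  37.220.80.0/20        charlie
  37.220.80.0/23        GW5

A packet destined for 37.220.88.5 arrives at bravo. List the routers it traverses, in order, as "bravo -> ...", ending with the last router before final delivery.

At bravo: longest match for 37.220.88.5 is 37.128.0.0/9 -> echo
At echo: longest match for 37.220.88.5 is 37.220.80.0/20 -> charlie
At charlie: longest match for 37.220.88.5 is 37.220.64.0/19 -> local delivery

bravo -> echo -> charlie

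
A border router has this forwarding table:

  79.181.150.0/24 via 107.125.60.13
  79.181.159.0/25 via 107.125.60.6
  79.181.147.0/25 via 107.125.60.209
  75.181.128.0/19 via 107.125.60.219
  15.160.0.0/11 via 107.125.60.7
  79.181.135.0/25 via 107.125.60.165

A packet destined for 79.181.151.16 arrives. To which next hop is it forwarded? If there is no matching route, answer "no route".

No entry's prefix contains 79.181.151.16; there is no default route.

no route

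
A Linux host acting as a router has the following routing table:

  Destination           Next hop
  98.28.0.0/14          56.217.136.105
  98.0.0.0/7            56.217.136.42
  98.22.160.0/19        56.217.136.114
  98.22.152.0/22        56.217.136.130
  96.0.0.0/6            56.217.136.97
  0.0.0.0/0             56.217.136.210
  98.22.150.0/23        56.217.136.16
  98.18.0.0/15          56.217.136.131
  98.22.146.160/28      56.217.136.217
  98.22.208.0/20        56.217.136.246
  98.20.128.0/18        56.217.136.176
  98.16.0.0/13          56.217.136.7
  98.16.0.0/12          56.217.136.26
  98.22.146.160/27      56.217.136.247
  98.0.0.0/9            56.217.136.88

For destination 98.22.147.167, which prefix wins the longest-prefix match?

Entries matching 98.22.147.167:
  0.0.0.0/0 (default, matches everything)
  96.0.0.0/6 (96.0.0.0 - 99.255.255.255)
  98.0.0.0/7 (98.0.0.0 - 99.255.255.255)
  98.0.0.0/9 (98.0.0.0 - 98.127.255.255)
  98.16.0.0/12 (98.16.0.0 - 98.31.255.255)
  98.16.0.0/13 (98.16.0.0 - 98.23.255.255)
Most specific is 98.16.0.0/13.

98.16.0.0/13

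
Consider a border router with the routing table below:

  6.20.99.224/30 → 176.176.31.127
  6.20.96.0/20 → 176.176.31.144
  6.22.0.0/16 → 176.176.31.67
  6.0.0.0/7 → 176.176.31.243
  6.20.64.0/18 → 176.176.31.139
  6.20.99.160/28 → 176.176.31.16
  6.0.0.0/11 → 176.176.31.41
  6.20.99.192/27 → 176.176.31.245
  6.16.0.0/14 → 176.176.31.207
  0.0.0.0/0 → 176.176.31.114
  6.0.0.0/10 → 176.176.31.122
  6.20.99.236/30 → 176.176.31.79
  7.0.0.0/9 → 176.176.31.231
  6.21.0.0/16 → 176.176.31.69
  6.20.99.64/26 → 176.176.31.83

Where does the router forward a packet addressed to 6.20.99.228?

176.176.31.144

Routes whose prefix contains 6.20.99.228:
  0.0.0.0/0 (default, matches everything) -> 176.176.31.114
  6.0.0.0/7 (6.0.0.0 - 7.255.255.255) -> 176.176.31.243
  6.0.0.0/10 (6.0.0.0 - 6.63.255.255) -> 176.176.31.122
  6.0.0.0/11 (6.0.0.0 - 6.31.255.255) -> 176.176.31.41
  6.20.64.0/18 (6.20.64.0 - 6.20.127.255) -> 176.176.31.139
  6.20.96.0/20 (6.20.96.0 - 6.20.111.255) -> 176.176.31.144
More-specific entries that do NOT match:
  6.20.99.224/30 (6.20.99.224 - 6.20.99.227) does not contain 6.20.99.228
  6.20.99.236/30 (6.20.99.236 - 6.20.99.239) does not contain 6.20.99.228
  6.20.99.160/28 (6.20.99.160 - 6.20.99.175) does not contain 6.20.99.228
  6.20.99.192/27 (6.20.99.192 - 6.20.99.223) does not contain 6.20.99.228
  6.20.99.64/26 (6.20.99.64 - 6.20.99.127) does not contain 6.20.99.228
Longest matching prefix is /20 -> next hop 176.176.31.144.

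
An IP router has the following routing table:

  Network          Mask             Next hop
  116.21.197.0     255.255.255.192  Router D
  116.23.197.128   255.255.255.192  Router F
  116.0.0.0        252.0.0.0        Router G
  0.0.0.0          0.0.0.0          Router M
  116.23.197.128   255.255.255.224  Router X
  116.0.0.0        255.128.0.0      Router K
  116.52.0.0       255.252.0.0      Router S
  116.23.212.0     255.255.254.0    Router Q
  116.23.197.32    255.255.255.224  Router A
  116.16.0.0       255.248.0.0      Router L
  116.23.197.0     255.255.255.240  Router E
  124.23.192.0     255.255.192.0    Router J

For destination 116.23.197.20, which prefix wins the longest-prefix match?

116.16.0.0/13

Entries matching 116.23.197.20:
  0.0.0.0/0 (default, matches everything)
  116.0.0.0/6 (116.0.0.0 - 119.255.255.255)
  116.0.0.0/9 (116.0.0.0 - 116.127.255.255)
  116.16.0.0/13 (116.16.0.0 - 116.23.255.255)
Most specific is 116.16.0.0/13.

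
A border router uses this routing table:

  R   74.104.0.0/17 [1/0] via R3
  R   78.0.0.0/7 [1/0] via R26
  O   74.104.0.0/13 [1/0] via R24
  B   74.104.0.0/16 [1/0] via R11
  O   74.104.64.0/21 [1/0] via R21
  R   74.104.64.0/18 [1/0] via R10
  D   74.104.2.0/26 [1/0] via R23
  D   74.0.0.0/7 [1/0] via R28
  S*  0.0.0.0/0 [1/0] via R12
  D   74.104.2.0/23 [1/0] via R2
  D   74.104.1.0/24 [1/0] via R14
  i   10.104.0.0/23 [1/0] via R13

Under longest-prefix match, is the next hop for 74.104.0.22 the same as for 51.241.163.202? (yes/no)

no

74.104.0.22: longest match 74.104.0.0/17 -> R3
51.241.163.202: longest match 0.0.0.0/0 -> R12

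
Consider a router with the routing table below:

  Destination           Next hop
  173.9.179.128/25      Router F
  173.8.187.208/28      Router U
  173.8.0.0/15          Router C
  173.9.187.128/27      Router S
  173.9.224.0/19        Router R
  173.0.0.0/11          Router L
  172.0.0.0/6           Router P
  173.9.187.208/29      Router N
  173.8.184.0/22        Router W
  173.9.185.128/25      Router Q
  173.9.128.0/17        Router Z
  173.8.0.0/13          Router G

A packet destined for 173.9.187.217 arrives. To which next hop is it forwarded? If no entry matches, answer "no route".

Router Z

Routes whose prefix contains 173.9.187.217:
  172.0.0.0/6 (172.0.0.0 - 175.255.255.255) -> Router P
  173.0.0.0/11 (173.0.0.0 - 173.31.255.255) -> Router L
  173.8.0.0/13 (173.8.0.0 - 173.15.255.255) -> Router G
  173.8.0.0/15 (173.8.0.0 - 173.9.255.255) -> Router C
  173.9.128.0/17 (173.9.128.0 - 173.9.255.255) -> Router Z
More-specific entries that do NOT match:
  173.9.187.208/29 (173.9.187.208 - 173.9.187.215) does not contain 173.9.187.217
  173.8.187.208/28 (173.8.187.208 - 173.8.187.223) does not contain 173.9.187.217
  173.9.187.128/27 (173.9.187.128 - 173.9.187.159) does not contain 173.9.187.217
  173.9.179.128/25 (173.9.179.128 - 173.9.179.255) does not contain 173.9.187.217
  173.9.185.128/25 (173.9.185.128 - 173.9.185.255) does not contain 173.9.187.217
  173.8.184.0/22 (173.8.184.0 - 173.8.187.255) does not contain 173.9.187.217
  173.9.224.0/19 (173.9.224.0 - 173.9.255.255) does not contain 173.9.187.217
Longest matching prefix is /17 -> next hop Router Z.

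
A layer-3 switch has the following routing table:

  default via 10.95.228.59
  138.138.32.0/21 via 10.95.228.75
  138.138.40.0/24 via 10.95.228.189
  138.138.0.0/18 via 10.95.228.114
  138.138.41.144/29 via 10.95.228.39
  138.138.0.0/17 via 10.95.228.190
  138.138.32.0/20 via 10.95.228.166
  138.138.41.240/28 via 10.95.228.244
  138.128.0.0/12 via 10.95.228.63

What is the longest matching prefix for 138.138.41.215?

Entries matching 138.138.41.215:
  0.0.0.0/0 (default, matches everything)
  138.128.0.0/12 (138.128.0.0 - 138.143.255.255)
  138.138.0.0/17 (138.138.0.0 - 138.138.127.255)
  138.138.0.0/18 (138.138.0.0 - 138.138.63.255)
  138.138.32.0/20 (138.138.32.0 - 138.138.47.255)
Most specific is 138.138.32.0/20.

138.138.32.0/20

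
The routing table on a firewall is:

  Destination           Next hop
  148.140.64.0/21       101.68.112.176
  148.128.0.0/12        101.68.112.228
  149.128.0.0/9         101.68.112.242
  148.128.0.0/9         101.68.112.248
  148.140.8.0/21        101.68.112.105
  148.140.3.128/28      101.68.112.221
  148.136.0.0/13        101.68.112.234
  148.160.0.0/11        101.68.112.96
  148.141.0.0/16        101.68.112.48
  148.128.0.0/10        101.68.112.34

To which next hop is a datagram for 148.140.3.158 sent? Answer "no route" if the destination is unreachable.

Routes whose prefix contains 148.140.3.158:
  148.128.0.0/9 (148.128.0.0 - 148.255.255.255) -> 101.68.112.248
  148.128.0.0/10 (148.128.0.0 - 148.191.255.255) -> 101.68.112.34
  148.128.0.0/12 (148.128.0.0 - 148.143.255.255) -> 101.68.112.228
  148.136.0.0/13 (148.136.0.0 - 148.143.255.255) -> 101.68.112.234
More-specific entries that do NOT match:
  148.140.3.128/28 (148.140.3.128 - 148.140.3.143) does not contain 148.140.3.158
  148.140.64.0/21 (148.140.64.0 - 148.140.71.255) does not contain 148.140.3.158
  148.140.8.0/21 (148.140.8.0 - 148.140.15.255) does not contain 148.140.3.158
  148.141.0.0/16 (148.141.0.0 - 148.141.255.255) does not contain 148.140.3.158
Longest matching prefix is /13 -> next hop 101.68.112.234.

101.68.112.234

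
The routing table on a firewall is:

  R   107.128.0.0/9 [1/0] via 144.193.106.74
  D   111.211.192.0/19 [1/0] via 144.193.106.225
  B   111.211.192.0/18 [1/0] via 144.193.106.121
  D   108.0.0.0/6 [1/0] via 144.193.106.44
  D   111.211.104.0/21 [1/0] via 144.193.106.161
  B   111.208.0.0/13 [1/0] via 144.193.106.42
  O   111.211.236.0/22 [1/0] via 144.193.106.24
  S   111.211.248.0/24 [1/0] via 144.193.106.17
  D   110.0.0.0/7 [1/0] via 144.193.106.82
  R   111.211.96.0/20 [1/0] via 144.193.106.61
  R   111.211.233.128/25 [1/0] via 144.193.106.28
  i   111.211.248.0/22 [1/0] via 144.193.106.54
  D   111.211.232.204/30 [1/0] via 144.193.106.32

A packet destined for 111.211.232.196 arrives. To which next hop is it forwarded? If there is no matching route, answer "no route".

144.193.106.121

Routes whose prefix contains 111.211.232.196:
  108.0.0.0/6 (108.0.0.0 - 111.255.255.255) -> 144.193.106.44
  110.0.0.0/7 (110.0.0.0 - 111.255.255.255) -> 144.193.106.82
  111.208.0.0/13 (111.208.0.0 - 111.215.255.255) -> 144.193.106.42
  111.211.192.0/18 (111.211.192.0 - 111.211.255.255) -> 144.193.106.121
More-specific entries that do NOT match:
  111.211.232.204/30 (111.211.232.204 - 111.211.232.207) does not contain 111.211.232.196
  111.211.233.128/25 (111.211.233.128 - 111.211.233.255) does not contain 111.211.232.196
  111.211.248.0/24 (111.211.248.0 - 111.211.248.255) does not contain 111.211.232.196
  111.211.236.0/22 (111.211.236.0 - 111.211.239.255) does not contain 111.211.232.196
  111.211.248.0/22 (111.211.248.0 - 111.211.251.255) does not contain 111.211.232.196
  111.211.104.0/21 (111.211.104.0 - 111.211.111.255) does not contain 111.211.232.196
  111.211.96.0/20 (111.211.96.0 - 111.211.111.255) does not contain 111.211.232.196
  111.211.192.0/19 (111.211.192.0 - 111.211.223.255) does not contain 111.211.232.196
Longest matching prefix is /18 -> next hop 144.193.106.121.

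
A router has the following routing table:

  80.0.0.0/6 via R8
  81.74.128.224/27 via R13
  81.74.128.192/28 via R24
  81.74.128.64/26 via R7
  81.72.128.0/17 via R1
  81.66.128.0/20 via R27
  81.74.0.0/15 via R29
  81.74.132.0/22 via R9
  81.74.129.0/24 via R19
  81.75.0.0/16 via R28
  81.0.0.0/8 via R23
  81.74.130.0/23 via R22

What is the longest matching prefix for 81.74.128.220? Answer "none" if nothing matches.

Entries matching 81.74.128.220:
  80.0.0.0/6 (80.0.0.0 - 83.255.255.255)
  81.0.0.0/8 (81.0.0.0 - 81.255.255.255)
  81.74.0.0/15 (81.74.0.0 - 81.75.255.255)
Most specific is 81.74.0.0/15.

81.74.0.0/15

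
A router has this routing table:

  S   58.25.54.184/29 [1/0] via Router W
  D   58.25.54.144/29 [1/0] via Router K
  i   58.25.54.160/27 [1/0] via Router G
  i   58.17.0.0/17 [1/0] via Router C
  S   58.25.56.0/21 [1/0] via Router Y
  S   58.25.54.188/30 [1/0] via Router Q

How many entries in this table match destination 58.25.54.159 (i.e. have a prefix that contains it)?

0

No listed prefix contains 58.25.54.159.
Total matching entries: 0.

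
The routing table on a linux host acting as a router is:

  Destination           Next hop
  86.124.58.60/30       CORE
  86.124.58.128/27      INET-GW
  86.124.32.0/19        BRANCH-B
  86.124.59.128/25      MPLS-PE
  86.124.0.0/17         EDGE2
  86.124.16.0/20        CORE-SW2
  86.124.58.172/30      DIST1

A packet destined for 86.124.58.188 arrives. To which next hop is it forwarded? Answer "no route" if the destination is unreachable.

Routes whose prefix contains 86.124.58.188:
  86.124.0.0/17 (86.124.0.0 - 86.124.127.255) -> EDGE2
  86.124.32.0/19 (86.124.32.0 - 86.124.63.255) -> BRANCH-B
More-specific entries that do NOT match:
  86.124.58.60/30 (86.124.58.60 - 86.124.58.63) does not contain 86.124.58.188
  86.124.58.172/30 (86.124.58.172 - 86.124.58.175) does not contain 86.124.58.188
  86.124.58.128/27 (86.124.58.128 - 86.124.58.159) does not contain 86.124.58.188
  86.124.59.128/25 (86.124.59.128 - 86.124.59.255) does not contain 86.124.58.188
  86.124.16.0/20 (86.124.16.0 - 86.124.31.255) does not contain 86.124.58.188
Longest matching prefix is /19 -> next hop BRANCH-B.

BRANCH-B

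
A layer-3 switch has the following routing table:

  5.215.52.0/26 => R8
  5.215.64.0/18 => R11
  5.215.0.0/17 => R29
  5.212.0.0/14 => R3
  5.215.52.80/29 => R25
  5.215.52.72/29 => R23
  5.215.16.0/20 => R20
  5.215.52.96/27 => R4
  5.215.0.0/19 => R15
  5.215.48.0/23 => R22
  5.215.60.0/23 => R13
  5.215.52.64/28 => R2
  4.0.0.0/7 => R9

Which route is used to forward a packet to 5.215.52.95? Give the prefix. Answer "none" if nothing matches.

5.215.0.0/17

Entries matching 5.215.52.95:
  4.0.0.0/7 (4.0.0.0 - 5.255.255.255)
  5.212.0.0/14 (5.212.0.0 - 5.215.255.255)
  5.215.0.0/17 (5.215.0.0 - 5.215.127.255)
Most specific is 5.215.0.0/17.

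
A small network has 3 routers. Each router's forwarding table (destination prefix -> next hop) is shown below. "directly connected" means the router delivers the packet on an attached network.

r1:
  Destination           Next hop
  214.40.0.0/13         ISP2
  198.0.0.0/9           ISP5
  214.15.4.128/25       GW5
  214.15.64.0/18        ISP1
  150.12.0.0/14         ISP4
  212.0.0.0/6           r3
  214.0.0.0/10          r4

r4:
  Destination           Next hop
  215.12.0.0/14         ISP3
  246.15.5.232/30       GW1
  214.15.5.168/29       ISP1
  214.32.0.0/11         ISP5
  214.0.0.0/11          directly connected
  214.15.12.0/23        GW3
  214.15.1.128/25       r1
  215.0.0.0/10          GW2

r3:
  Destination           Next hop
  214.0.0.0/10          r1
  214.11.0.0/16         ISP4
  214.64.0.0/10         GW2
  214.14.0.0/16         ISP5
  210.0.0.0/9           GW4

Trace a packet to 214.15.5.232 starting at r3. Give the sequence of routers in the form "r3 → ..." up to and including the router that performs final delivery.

r3 → r1 → r4

At r3: longest match for 214.15.5.232 is 214.0.0.0/10 -> r1
At r1: longest match for 214.15.5.232 is 214.0.0.0/10 -> r4
At r4: longest match for 214.15.5.232 is 214.0.0.0/11 -> directly connected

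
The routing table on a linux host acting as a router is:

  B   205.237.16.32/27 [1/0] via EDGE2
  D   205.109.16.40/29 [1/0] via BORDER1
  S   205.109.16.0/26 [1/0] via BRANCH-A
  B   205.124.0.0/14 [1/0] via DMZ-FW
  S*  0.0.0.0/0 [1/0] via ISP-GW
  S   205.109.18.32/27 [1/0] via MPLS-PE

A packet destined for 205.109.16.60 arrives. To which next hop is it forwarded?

BRANCH-A

Routes whose prefix contains 205.109.16.60:
  0.0.0.0/0 (default, matches everything) -> ISP-GW
  205.109.16.0/26 (205.109.16.0 - 205.109.16.63) -> BRANCH-A
More-specific entries that do NOT match:
  205.109.16.40/29 (205.109.16.40 - 205.109.16.47) does not contain 205.109.16.60
  205.237.16.32/27 (205.237.16.32 - 205.237.16.63) does not contain 205.109.16.60
  205.109.18.32/27 (205.109.18.32 - 205.109.18.63) does not contain 205.109.16.60
Longest matching prefix is /26 -> next hop BRANCH-A.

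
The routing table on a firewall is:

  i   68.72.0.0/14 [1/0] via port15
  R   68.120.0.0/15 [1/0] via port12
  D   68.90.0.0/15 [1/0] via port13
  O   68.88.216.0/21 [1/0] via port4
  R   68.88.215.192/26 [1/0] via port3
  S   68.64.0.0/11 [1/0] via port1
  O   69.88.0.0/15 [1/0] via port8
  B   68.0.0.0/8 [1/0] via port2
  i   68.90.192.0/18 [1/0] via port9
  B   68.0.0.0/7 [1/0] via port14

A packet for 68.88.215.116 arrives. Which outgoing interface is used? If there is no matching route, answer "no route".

port1

Routes whose prefix contains 68.88.215.116:
  68.0.0.0/7 (68.0.0.0 - 69.255.255.255) -> port14
  68.0.0.0/8 (68.0.0.0 - 68.255.255.255) -> port2
  68.64.0.0/11 (68.64.0.0 - 68.95.255.255) -> port1
More-specific entries that do NOT match:
  68.88.215.192/26 (68.88.215.192 - 68.88.215.255) does not contain 68.88.215.116
  68.88.216.0/21 (68.88.216.0 - 68.88.223.255) does not contain 68.88.215.116
  68.90.192.0/18 (68.90.192.0 - 68.90.255.255) does not contain 68.88.215.116
  68.120.0.0/15 (68.120.0.0 - 68.121.255.255) does not contain 68.88.215.116
  68.90.0.0/15 (68.90.0.0 - 68.91.255.255) does not contain 68.88.215.116
  69.88.0.0/15 (69.88.0.0 - 69.89.255.255) does not contain 68.88.215.116
  68.72.0.0/14 (68.72.0.0 - 68.75.255.255) does not contain 68.88.215.116
Longest matching prefix is /11 -> interface port1.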